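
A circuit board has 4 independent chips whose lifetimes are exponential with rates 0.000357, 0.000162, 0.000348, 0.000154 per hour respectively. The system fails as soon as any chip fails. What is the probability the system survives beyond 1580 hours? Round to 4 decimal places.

0.1993

The time to first failure is exponential with rate Σλ = 0.000357 + 0.000162 + 0.000348 + 0.000154 = 0.001021.
P(min > 1580) = e^(−0.001021·1580) = e^(−1.6132) ≈ 0.1993.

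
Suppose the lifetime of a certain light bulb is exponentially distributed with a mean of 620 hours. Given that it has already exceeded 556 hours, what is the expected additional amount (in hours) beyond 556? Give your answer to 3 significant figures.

The rate is λ = 1/620 = 0.0016129 per hour.
By memorylessness, the remaining amount past any threshold is again Exp(λ) with mean 1/λ = 620 hours.

620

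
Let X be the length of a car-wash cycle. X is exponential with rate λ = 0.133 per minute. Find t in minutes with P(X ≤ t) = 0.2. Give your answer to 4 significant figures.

1.678

Set 1 − e^(−λt) = 0.2, so t = −ln(0.8)/λ = 0.22314/0.133 ≈ 1.67777 minutes.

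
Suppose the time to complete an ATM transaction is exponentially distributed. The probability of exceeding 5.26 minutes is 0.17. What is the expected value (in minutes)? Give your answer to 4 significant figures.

2.968

e^(−λ·5.26) = 0.17 ⇒ λ = −ln(0.17)/5.26 = 0.336874.
Mean = 1/λ = 2.96847 minutes.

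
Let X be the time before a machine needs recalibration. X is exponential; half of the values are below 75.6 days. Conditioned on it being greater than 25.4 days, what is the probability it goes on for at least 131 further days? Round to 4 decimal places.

For an exponential, median = ln(2)/λ, so λ = ln 2 / 75.6 = 0.00916861 per day.
By the memoryless property, P(X > 25.4+131 | X > 25.4) = P(X > 131).
P(X > 131) = e^(−1.2011) ≈ 0.3009.

0.3009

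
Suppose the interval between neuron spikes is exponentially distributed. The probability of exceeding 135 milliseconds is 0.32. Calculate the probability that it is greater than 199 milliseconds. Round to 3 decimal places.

0.186

e^(−λ·135) = 0.32 ⇒ λ = −ln(0.32)/135 = 0.00844025.
P(X > 199) = e^(−0.00844025·199) = e^(−1.6796) ≈ 0.186.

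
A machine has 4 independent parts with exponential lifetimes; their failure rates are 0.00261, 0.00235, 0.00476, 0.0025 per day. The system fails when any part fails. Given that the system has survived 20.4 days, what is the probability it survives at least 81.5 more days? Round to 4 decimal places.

Time to first failure ~ Exp(Σλ) with Σλ = 0.01222.
By memorylessness, P(T > 20.4+81.5 | T > 20.4) = P(T > 81.5) = e^(−0.01222·81.5) ≈ 0.3694.

0.3694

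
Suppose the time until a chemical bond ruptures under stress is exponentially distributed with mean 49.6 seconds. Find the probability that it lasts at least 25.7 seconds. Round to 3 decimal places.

0.596

The rate is λ = 1/49.6 = 0.0201613 per second.
P(X > 25.7) = e^(−λ·25.7) = e^(−0.51815) ≈ 0.596.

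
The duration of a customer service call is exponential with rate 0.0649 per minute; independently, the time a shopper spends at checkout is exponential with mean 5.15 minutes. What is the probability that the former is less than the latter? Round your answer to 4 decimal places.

0.2505

λ_1 = 0.0649, λ_2 = 1/5.15 = 0.194175.
For independent exponentials, P(the former < the latter) = λ_1/(λ_1+λ_2) = 0.0649/0.259075 ≈ 0.2505.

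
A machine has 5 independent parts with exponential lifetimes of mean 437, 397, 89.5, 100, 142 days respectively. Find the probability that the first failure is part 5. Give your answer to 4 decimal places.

Rates: λ_i = 1/mean_i → 0.00228833, 0.00251889, 0.0111732, 0.01, 0.00704225; Σλ = 0.0330227.
P(part 5 first) = λ_5/Σλ = 0.00704225/0.0330227 ≈ 0.2133.

0.2133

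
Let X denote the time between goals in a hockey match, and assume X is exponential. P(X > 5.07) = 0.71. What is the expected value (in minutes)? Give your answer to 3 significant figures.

e^(−λ·5.07) = 0.71 ⇒ λ = −ln(0.71)/5.07 = 0.0675523.
Mean = 1/λ = 14.8033 minutes.

14.8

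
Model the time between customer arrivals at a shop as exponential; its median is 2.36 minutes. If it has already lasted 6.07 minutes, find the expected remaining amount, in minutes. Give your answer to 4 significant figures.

3.405

For an exponential, median = ln(2)/λ, so λ = ln 2 / 2.36 = 0.293706 per minute.
By memorylessness, the remaining amount past any threshold is again Exp(λ) with mean 1/λ = 3.40476 minutes.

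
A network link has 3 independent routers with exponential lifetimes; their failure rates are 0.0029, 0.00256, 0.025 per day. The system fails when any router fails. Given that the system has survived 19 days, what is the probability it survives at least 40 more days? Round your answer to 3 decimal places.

0.296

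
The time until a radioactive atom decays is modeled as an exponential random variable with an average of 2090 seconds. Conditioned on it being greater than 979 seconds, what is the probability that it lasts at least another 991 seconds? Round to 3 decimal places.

The rate is λ = 1/2090 = 0.000478469 per second.
The exponential is memoryless, so the remaining time is again Exp(λ): the condition X > 979 is irrelevant.
P(X > 991) = e^(−0.47416) ≈ 0.622.

0.622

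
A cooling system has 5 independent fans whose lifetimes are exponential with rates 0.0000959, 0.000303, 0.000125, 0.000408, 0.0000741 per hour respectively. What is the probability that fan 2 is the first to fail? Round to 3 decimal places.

The time to first failure is exponential with rate Σλ = 0.0000959 + 0.000303 + 0.000125 + 0.000408 + 0.0000741 = 0.001006.
P(fan 2 first) = λ_2/Σλ = 0.000303/0.001006 ≈ 0.301.

0.301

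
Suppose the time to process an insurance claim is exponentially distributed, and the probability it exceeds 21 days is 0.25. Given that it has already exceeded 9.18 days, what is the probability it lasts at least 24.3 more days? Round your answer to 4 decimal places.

0.2011

From e^(−λ·21) = 0.25, λ = −ln(0.25)/21 = 0.066014.
Memoryless: P(X > 9.18+24.3 | X > 9.18) = P(X > 24.3) = e^(−0.066014·24.3) ≈ 0.2011.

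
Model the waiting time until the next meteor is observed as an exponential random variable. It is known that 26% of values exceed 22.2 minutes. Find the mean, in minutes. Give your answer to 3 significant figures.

e^(−λ·22.2) = 0.26 ⇒ λ = −ln(0.26)/22.2 = 0.060679.
Mean = 1/λ = 16.4802 minutes.

16.5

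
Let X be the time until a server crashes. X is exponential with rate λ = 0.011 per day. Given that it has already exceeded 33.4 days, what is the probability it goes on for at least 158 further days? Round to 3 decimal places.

P(X > s+t | X > s) = e^(−λ(s+t))/e^(−λs) = e^(−λt), independent of s = 33.4.
P(X > 158) = e^(−1.738) ≈ 0.176.

0.176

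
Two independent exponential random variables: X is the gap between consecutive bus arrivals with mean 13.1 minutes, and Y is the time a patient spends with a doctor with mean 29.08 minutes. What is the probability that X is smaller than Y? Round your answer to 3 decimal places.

λ_1 = 1/13.1 = 0.0763359, λ_2 = 1/29.08 = 0.0343879.
For independent exponentials, P(X < Y) = λ_1/(λ_1+λ_2) = 0.0763359/0.110724 ≈ 0.689.

0.689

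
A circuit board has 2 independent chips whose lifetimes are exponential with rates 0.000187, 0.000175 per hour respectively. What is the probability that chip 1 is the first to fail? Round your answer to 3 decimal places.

0.517

The time to first failure is exponential with rate Σλ = 0.000187 + 0.000175 = 0.000362.
P(chip 1 first) = λ_1/Σλ = 0.000187/0.000362 ≈ 0.517.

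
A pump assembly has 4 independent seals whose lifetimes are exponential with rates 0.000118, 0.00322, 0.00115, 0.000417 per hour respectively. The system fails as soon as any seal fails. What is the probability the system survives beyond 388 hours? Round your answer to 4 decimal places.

0.1491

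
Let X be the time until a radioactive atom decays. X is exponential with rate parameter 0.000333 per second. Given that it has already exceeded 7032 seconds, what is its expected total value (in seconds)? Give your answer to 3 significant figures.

By memorylessness, E[X | X > 7032] = 7032 + 1/λ = 7032 + 3003 = 10035 seconds.

10000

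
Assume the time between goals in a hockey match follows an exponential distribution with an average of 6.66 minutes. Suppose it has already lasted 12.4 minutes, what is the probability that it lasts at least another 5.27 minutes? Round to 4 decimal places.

The rate is λ = 1/6.66 = 0.15015 per minute.
The exponential is memoryless, so the remaining time is again Exp(λ): the condition X > 12.4 is irrelevant.
P(X > 5.27) = e^(−0.79129) ≈ 0.4533.

0.4533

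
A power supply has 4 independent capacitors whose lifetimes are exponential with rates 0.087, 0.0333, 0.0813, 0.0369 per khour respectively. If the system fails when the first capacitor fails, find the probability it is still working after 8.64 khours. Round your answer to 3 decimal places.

0.127

The time to first failure is exponential with rate Σλ = 0.087 + 0.0333 + 0.0813 + 0.0369 = 0.2385.
P(min > 8.64) = e^(−0.2385·8.64) = e^(−2.0606) ≈ 0.127.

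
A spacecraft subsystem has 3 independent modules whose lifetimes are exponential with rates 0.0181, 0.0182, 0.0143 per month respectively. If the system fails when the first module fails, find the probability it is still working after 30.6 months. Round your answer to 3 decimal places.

The time to first failure is exponential with rate Σλ = 0.0181 + 0.0182 + 0.0143 = 0.0506.
P(min > 30.6) = e^(−0.0506·30.6) = e^(−1.5484) ≈ 0.213.

0.213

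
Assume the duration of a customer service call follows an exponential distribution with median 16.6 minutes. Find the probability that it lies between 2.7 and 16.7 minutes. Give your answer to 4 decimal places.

For an exponential, median = ln(2)/λ, so λ = ln 2 / 16.6 = 0.0417559 per minute.
P(2.7 < X < 16.7) = e^(−λ·2.7) − e^(−λ·16.7) = 0.89338 − 0.49792 ≈ 0.3955.

0.3955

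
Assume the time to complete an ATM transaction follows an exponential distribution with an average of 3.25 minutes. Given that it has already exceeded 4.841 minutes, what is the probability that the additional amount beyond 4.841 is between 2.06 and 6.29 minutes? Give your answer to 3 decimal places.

The rate is λ = 1/3.25 = 0.307692 per minute.
Memoryless: the residual past 4.841 is again Exp(λ).
P(2.06 < residual < 6.29) = e^(−λ·2.06) − e^(−λ·6.29) = 0.53055 − 0.14437 ≈ 0.386.

0.386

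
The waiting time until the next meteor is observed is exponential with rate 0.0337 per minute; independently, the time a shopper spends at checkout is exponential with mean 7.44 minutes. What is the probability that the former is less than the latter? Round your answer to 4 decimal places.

λ_1 = 0.0337, λ_2 = 1/7.44 = 0.134409.
For independent exponentials, P(the former < the latter) = λ_1/(λ_1+λ_2) = 0.0337/0.168109 ≈ 0.2005.

0.2005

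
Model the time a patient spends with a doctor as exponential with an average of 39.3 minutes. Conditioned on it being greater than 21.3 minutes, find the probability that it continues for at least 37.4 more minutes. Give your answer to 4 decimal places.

The rate is λ = 1/39.3 = 0.0254453 per minute.
The exponential is memoryless, so the remaining time is again Exp(λ): the condition X > 21.3 is irrelevant.
P(X > 37.4) = e^(−0.95165) ≈ 0.3861.

0.3861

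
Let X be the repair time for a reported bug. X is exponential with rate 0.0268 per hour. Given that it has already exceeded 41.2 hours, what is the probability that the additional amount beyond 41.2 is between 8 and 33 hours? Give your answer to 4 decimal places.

Memoryless: the residual past 41.2 is again Exp(λ).
P(8 < residual < 33) = e^(−λ·8) − e^(−λ·33) = 0.80703 − 0.41296 ≈ 0.3941.

0.3941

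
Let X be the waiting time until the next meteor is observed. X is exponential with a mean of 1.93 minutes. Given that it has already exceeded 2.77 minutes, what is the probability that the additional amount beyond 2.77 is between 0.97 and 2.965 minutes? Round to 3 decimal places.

0.390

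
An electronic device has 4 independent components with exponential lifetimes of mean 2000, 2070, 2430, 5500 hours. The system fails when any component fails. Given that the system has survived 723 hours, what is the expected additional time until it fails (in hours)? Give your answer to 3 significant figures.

First-failure rate Σλ = 1/2000 + 1/2070 + 1/2430 + 1/5500 = 0.00157643.
By memorylessness the expected residual is 1/Σλ = 634.344 hours, regardless of the 723 already elapsed.

634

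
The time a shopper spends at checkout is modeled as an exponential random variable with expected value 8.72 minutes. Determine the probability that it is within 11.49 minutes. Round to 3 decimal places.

0.732

The rate is λ = 1/8.72 = 0.114679 per minute.
P(X ≤ 11.49) = 1 − e^(−λ·11.49) = 1 − e^(−1.3177) ≈ 0.732.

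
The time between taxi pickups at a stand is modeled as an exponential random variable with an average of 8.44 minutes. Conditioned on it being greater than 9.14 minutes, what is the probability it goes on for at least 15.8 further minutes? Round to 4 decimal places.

0.1538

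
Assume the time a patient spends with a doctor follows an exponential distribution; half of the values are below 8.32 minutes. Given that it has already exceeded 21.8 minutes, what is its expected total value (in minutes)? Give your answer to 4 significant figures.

33.80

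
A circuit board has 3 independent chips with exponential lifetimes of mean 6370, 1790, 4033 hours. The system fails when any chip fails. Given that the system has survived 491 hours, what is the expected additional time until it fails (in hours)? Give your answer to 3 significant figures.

1040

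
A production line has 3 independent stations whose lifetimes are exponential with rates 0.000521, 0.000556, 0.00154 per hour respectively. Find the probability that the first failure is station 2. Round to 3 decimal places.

0.212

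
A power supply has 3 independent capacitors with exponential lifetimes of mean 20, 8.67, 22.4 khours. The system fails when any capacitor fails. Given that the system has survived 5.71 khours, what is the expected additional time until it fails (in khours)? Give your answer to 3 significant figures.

4.76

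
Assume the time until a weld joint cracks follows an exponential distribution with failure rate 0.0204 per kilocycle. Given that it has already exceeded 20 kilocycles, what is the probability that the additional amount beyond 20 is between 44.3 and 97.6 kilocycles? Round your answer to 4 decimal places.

0.2685

Memoryless: the residual past 20 is again Exp(λ).
P(44.3 < residual < 97.6) = e^(−λ·44.3) − e^(−λ·97.6) = 0.40506 − 0.13655 ≈ 0.2685.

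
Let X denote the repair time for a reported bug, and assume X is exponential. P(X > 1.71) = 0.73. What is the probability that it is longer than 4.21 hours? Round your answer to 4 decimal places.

0.4608

e^(−λ·1.71) = 0.73 ⇒ λ = −ln(0.73)/1.71 = 0.184041.
P(X > 4.21) = e^(−0.184041·4.21) = e^(−0.77481) ≈ 0.4608.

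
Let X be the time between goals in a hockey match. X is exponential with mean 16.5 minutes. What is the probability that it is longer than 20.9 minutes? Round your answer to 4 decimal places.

The rate is λ = 1/16.5 = 0.0606061 per minute.
P(X > 20.9) = e^(−λ·20.9) = e^(−1.2667) ≈ 0.2818.

0.2818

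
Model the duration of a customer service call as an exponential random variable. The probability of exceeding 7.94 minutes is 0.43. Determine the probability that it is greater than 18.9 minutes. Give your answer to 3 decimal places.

e^(−λ·7.94) = 0.43 ⇒ λ = −ln(0.43)/7.94 = 0.106293.
P(X > 18.9) = e^(−0.106293·18.9) = e^(−2.0089) ≈ 0.134.

0.134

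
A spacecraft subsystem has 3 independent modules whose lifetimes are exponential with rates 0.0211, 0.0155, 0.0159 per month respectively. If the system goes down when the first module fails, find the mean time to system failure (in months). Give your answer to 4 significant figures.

19.05

The time to first failure is exponential with rate Σλ = 0.0211 + 0.0155 + 0.0159 = 0.0525.
E[min] = 1/Σλ = 1/0.0525 = 19.0476 months.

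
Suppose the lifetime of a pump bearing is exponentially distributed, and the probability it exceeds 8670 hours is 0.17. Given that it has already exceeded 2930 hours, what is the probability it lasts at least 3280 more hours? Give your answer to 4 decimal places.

0.5115

From e^(−λ·8670) = 0.17, λ = −ln(0.17)/8670 = 0.000204378.
Memoryless: P(X > 2930+3280 | X > 2930) = P(X > 3280) = e^(−0.000204378·3280) ≈ 0.5115.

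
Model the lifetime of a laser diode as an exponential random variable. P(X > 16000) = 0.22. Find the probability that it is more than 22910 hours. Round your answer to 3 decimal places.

e^(−λ·16000) = 0.22 ⇒ λ = −ln(0.22)/16000 = 0.000094633.
P(X > 22910) = e^(−0.000094633·22910) = e^(−2.168) ≈ 0.114.

0.114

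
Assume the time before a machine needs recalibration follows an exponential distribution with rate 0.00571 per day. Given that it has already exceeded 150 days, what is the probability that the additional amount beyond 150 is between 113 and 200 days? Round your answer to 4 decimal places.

0.2054

Memoryless: the residual past 150 is again Exp(λ).
P(113 < residual < 200) = e^(−λ·113) − e^(−λ·200) = 0.52454 − 0.31918 ≈ 0.2054.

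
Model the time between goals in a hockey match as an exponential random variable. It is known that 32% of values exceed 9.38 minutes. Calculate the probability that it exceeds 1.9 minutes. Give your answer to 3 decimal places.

0.794

e^(−λ·9.38) = 0.32 ⇒ λ = −ln(0.32)/9.38 = 0.121475.
P(X > 1.9) = e^(−0.121475·1.9) = e^(−0.2308) ≈ 0.794.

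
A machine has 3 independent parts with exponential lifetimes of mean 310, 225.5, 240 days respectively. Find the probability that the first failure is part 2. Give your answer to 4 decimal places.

Rates: λ_i = 1/mean_i → 0.00322581, 0.00443459, 0.00416667; Σλ = 0.0118271.
P(part 2 first) = λ_2/Σλ = 0.00443459/0.0118271 ≈ 0.3750.

0.3750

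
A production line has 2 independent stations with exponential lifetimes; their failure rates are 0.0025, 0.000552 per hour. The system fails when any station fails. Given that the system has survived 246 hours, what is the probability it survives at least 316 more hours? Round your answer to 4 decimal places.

Time to first failure ~ Exp(Σλ) with Σλ = 0.003052.
By memorylessness, P(T > 246+316 | T > 246) = P(T > 316) = e^(−0.003052·316) ≈ 0.3812.

0.3812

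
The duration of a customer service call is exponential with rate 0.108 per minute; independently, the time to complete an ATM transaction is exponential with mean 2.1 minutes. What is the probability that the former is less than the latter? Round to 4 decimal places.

0.1849

λ_1 = 0.108, λ_2 = 1/2.1 = 0.47619.
For independent exponentials, P(the former < the latter) = λ_1/(λ_1+λ_2) = 0.108/0.58419 ≈ 0.1849.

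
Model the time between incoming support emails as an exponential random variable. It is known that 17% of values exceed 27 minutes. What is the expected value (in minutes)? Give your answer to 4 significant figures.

e^(−λ·27) = 0.17 ⇒ λ = −ln(0.17)/27 = 0.065628.
Mean = 1/λ = 15.2374 minutes.

15.24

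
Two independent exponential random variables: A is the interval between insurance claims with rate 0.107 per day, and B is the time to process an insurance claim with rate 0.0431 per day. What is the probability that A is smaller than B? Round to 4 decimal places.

0.7129

λ_1 = 0.107, λ_2 = 0.0431.
For independent exponentials, P(A < B) = λ_1/(λ_1+λ_2) = 0.107/0.1501 ≈ 0.7129.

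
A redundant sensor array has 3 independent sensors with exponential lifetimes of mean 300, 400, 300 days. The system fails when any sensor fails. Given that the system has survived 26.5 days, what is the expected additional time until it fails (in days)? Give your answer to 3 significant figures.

First-failure rate Σλ = 1/300 + 1/400 + 1/300 = 0.00916667.
By memorylessness the expected residual is 1/Σλ = 109.091 days, regardless of the 26.5 already elapsed.

109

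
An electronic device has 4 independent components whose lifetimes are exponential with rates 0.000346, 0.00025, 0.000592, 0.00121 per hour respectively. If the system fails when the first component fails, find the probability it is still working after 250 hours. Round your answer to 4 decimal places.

The time to first failure is exponential with rate Σλ = 0.000346 + 0.00025 + 0.000592 + 0.00121 = 0.002398.
P(min > 250) = e^(−0.002398·250) = e^(−0.5995) ≈ 0.5491.

0.5491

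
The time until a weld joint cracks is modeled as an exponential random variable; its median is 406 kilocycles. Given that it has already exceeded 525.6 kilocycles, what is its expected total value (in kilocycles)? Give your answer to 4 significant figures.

1111

For an exponential, median = ln(2)/λ, so λ = ln 2 / 406 = 0.00170726 per kilocycle.
By memorylessness, E[X | X > 525.6] = 525.6 + 1/λ = 525.6 + 585.734 = 1111.33 kilocycles.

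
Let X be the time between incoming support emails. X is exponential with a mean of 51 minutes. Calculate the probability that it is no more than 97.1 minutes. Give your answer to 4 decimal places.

The rate is λ = 1/51 = 0.0196078 per minute.
P(X ≤ 97.1) = 1 − e^(−λ·97.1) = 1 − e^(−1.9039) ≈ 0.8510.

0.8510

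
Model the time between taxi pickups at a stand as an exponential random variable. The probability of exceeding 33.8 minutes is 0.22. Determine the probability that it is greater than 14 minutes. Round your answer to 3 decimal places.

0.534

e^(−λ·33.8) = 0.22 ⇒ λ = −ln(0.22)/33.8 = 0.0447967.
P(X > 14) = e^(−0.0447967·14) = e^(−0.62715) ≈ 0.534.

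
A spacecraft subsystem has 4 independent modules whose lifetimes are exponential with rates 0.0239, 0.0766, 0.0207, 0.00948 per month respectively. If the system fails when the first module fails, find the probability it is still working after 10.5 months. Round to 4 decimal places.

The time to first failure is exponential with rate Σλ = 0.0239 + 0.0766 + 0.0207 + 0.00948 = 0.13068.
P(min > 10.5) = e^(−0.13068·10.5) = e^(−1.3721) ≈ 0.2536.

0.2536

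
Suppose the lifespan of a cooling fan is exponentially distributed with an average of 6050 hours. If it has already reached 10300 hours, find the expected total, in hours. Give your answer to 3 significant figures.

16400

The rate is λ = 1/6050 = 0.000165289 per hour.
By memorylessness, E[X | X > 10300] = 10300 + 1/λ = 10300 + 6050 = 16350 hours.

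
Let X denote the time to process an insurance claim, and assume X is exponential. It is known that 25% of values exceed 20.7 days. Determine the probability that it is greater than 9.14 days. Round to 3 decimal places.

e^(−λ·20.7) = 0.25 ⇒ λ = −ln(0.25)/20.7 = 0.0669707.
P(X > 9.14) = e^(−0.0669707·9.14) = e^(−0.61211) ≈ 0.542.

0.542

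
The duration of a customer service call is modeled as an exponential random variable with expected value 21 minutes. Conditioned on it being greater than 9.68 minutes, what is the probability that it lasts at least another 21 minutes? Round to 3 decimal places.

The rate is λ = 1/21 = 0.047619 per minute.
By the memoryless property, P(X > 9.68+21 | X > 9.68) = P(X > 21).
P(X > 21) = e^(−1) ≈ 0.368.

0.368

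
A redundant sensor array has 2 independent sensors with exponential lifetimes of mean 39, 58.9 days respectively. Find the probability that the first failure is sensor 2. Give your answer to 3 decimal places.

0.398

Rates: λ_i = 1/mean_i → 0.025641, 0.0169779; Σλ = 0.042619.
P(sensor 2 first) = λ_2/Σλ = 0.0169779/0.042619 ≈ 0.398.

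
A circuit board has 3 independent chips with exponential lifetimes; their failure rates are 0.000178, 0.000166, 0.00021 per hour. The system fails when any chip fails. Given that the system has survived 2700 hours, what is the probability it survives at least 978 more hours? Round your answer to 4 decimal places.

0.5817

Time to first failure ~ Exp(Σλ) with Σλ = 0.000554.
By memorylessness, P(T > 2700+978 | T > 2700) = P(T > 978) = e^(−0.000554·978) ≈ 0.5817.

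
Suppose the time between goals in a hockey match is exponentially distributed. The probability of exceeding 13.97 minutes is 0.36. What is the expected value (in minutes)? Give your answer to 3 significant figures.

e^(−λ·13.97) = 0.36 ⇒ λ = −ln(0.36)/13.97 = 0.0731318.
Mean = 1/λ = 13.6739 minutes.

13.7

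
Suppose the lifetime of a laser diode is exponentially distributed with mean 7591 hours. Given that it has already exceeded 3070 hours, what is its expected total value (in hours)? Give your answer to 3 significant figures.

The rate is λ = 1/7591 = 0.000131735 per hour.
By memorylessness, E[X | X > 3070] = 3070 + 1/λ = 3070 + 7591 = 10661 hours.

10700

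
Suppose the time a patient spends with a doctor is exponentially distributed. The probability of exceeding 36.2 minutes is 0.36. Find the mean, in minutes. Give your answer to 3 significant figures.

35.4

e^(−λ·36.2) = 0.36 ⇒ λ = −ln(0.36)/36.2 = 0.0282224.
Mean = 1/λ = 35.4328 minutes.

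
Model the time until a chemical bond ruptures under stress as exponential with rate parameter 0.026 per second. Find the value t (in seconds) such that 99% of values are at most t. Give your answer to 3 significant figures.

Set 1 − e^(−λt) = 0.99, so t = −ln(0.01)/λ = 4.6052/0.026 ≈ 177.122 seconds.

177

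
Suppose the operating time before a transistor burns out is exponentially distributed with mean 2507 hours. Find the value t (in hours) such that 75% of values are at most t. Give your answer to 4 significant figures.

3475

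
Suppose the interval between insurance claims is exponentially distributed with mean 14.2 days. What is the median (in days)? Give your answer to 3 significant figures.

9.84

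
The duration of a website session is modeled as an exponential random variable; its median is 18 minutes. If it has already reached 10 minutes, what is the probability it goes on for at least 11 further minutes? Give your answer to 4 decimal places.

For an exponential, median = ln(2)/λ, so λ = ln 2 / 18 = 0.0385082 per minute.
By the memoryless property, P(X > 10+11 | X > 10) = P(X > 11).
P(X > 11) = e^(−0.42359) ≈ 0.6547.

0.6547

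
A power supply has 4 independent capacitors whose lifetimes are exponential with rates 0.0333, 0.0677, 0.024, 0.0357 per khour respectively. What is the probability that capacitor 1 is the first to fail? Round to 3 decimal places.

The time to first failure is exponential with rate Σλ = 0.0333 + 0.0677 + 0.024 + 0.0357 = 0.1607.
P(capacitor 1 first) = λ_1/Σλ = 0.0333/0.1607 ≈ 0.207.

0.207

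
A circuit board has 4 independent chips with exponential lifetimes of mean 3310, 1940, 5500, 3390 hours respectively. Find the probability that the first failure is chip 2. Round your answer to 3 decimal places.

0.398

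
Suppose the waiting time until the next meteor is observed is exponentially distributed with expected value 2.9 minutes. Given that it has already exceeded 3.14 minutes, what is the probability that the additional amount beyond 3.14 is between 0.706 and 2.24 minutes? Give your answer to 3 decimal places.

0.322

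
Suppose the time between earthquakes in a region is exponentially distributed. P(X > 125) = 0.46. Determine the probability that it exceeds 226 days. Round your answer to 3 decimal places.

0.246

e^(−λ·125) = 0.46 ⇒ λ = −ln(0.46)/125 = 0.00621223.
P(X > 226) = e^(−0.00621223·226) = e^(−1.404) ≈ 0.246.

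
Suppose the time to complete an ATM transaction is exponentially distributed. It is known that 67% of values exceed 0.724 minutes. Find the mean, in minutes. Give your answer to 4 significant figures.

e^(−λ·0.724) = 0.67 ⇒ λ = −ln(0.67)/0.724 = 0.553146.
Mean = 1/λ = 1.80784 minutes.

1.808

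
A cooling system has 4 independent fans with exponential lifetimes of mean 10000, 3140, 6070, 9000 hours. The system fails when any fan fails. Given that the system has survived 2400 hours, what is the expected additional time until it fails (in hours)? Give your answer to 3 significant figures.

1440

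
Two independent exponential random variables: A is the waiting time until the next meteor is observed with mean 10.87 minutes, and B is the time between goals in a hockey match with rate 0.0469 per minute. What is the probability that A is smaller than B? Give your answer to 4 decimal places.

λ_1 = 1/10.87 = 0.0919963, λ_2 = 0.0469.
For independent exponentials, P(A < B) = λ_1/(λ_1+λ_2) = 0.0919963/0.138896 ≈ 0.6623.

0.6623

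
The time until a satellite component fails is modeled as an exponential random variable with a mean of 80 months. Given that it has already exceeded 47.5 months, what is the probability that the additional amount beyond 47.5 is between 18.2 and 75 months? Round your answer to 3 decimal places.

0.405

The rate is λ = 1/80 = 0.0125 per month.
Memoryless: the residual past 47.5 is again Exp(λ).
P(18.2 < residual < 75) = e^(−λ·18.2) − e^(−λ·75) = 0.79652 − 0.39161 ≈ 0.405.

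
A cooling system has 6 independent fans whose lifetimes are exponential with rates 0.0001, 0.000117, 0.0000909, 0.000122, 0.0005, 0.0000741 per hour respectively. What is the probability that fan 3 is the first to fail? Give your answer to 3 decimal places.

The time to first failure is exponential with rate Σλ = 0.0001 + 0.000117 + 0.0000909 + 0.000122 + 0.0005 + 0.0000741 = 0.001004.
P(fan 3 first) = λ_3/Σλ = 0.0000909/0.001004 ≈ 0.091.

0.091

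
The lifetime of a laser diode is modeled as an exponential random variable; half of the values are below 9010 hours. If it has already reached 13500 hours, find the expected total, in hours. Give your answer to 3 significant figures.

For an exponential, median = ln(2)/λ, so λ = ln 2 / 9010 = 0.0000769309 per hour.
By memorylessness, E[X | X > 13500] = 13500 + 1/λ = 13500 + 12998.7 = 26498.7 hours.

26500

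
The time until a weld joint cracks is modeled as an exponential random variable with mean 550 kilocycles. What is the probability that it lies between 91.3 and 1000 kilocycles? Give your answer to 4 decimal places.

0.6847

The rate is λ = 1/550 = 0.00181818 per kilocycle.
P(91.3 < X < 1000) = e^(−λ·91.3) − e^(−λ·1000) = 0.84705 − 0.16232 ≈ 0.6847.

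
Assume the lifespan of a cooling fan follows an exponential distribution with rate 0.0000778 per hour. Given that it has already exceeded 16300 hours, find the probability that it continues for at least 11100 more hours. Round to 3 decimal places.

P(X > s+t | X > s) = e^(−λ(s+t))/e^(−λs) = e^(−λt), independent of s = 16300.
P(X > 11100) = e^(−0.86358) ≈ 0.422.

0.422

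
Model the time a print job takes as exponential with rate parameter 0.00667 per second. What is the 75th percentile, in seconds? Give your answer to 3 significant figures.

208

Set 1 − e^(−λt) = 0.75, so t = −ln(0.25)/λ = 1.3863/0.00667 ≈ 207.84 seconds.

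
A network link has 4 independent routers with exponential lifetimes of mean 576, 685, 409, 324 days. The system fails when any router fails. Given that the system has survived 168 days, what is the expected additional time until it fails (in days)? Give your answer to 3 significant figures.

115

First-failure rate Σλ = 1/576 + 1/685 + 1/409 + 1/324 = 0.00872737.
By memorylessness the expected residual is 1/Σλ = 114.582 days, regardless of the 168 already elapsed.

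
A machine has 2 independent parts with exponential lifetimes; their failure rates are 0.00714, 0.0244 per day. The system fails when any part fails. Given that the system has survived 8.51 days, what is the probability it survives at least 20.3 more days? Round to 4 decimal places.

Time to first failure ~ Exp(Σλ) with Σλ = 0.03154.
By memorylessness, P(T > 8.51+20.3 | T > 8.51) = P(T > 20.3) = e^(−0.03154·20.3) ≈ 0.5272.

0.5272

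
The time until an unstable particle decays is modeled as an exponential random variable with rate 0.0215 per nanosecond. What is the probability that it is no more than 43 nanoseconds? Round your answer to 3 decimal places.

0.603

P(X ≤ 43) = 1 − e^(−λ·43) = 1 − e^(−0.9245) ≈ 0.603.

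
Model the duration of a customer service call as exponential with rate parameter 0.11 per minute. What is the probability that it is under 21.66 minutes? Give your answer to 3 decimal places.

P(X ≤ 21.66) = 1 − e^(−λ·21.66) = 1 − e^(−2.3826) ≈ 0.908.

0.908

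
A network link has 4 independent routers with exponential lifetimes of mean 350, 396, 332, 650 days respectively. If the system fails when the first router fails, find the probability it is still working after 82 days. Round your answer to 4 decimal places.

0.4429

The first failure time is exponential with rate Σλ_i = 1/350 + 1/396 + 1/332 + 1/650 = 0.00993291 per day.
P(min > 82) = e^(−0.00993291·82) = e^(−0.8145) ≈ 0.4429.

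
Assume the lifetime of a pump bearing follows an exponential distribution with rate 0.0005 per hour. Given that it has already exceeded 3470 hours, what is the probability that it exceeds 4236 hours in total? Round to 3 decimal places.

By the memoryless property, P(X > 3470+766 | X > 3470) = P(X > 766).
P(X > 766) = e^(−0.383) ≈ 0.682.

0.682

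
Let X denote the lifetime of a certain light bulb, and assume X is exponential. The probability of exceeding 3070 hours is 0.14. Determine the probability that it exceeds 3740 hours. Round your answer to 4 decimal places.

0.0912

e^(−λ·3070) = 0.14 ⇒ λ = −ln(0.14)/3070 = 0.000640428.
P(X > 3740) = e^(−0.000640428·3740) = e^(−2.3952) ≈ 0.0912.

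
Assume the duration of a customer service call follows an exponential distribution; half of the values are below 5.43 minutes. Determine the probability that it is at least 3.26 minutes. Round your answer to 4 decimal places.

For an exponential, median = ln(2)/λ, so λ = ln 2 / 5.43 = 0.127651 per minute.
P(X > 3.26) = e^(−λ·3.26) = e^(−0.41614) ≈ 0.6596.

0.6596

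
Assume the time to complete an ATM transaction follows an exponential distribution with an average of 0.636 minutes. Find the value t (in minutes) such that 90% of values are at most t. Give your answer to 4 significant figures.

The rate is λ = 1/0.636 = 1.57233 per minute.
Set 1 − e^(−λt) = 0.9, so t = −ln(0.1)/λ = 2.3026/1.57233 ≈ 1.46444 minutes.

1.464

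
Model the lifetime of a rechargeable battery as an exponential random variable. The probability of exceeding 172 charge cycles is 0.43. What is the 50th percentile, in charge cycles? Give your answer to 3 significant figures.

141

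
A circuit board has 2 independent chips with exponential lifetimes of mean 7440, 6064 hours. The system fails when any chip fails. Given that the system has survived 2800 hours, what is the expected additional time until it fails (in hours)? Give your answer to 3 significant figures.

3340

First-failure rate Σλ = 1/7440 + 1/6064 = 0.000299316.
By memorylessness the expected residual is 1/Σλ = 3340.95 hours, regardless of the 2800 already elapsed.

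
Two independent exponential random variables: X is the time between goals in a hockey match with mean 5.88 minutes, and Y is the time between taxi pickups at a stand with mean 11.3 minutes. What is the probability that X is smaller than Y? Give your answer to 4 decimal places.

λ_1 = 1/5.88 = 0.170068, λ_2 = 1/11.3 = 0.0884956.
For independent exponentials, P(X < Y) = λ_1/(λ_1+λ_2) = 0.170068/0.258564 ≈ 0.6577.

0.6577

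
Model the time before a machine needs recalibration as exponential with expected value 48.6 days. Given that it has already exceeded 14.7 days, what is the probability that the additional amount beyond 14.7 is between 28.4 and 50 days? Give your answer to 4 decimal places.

0.2000

The rate is λ = 1/48.6 = 0.0205761 per day.
Memoryless: the residual past 14.7 is again Exp(λ).
P(28.4 < residual < 50) = e^(−λ·28.4) − e^(−λ·50) = 0.55746 − 0.35743 ≈ 0.2000.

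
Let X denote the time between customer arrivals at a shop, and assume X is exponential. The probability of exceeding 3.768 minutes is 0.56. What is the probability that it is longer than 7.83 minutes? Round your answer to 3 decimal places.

e^(−λ·3.768) = 0.56 ⇒ λ = −ln(0.56)/3.768 = 0.15388.
P(X > 7.83) = e^(−0.15388·7.83) = e^(−1.2049) ≈ 0.300.

0.300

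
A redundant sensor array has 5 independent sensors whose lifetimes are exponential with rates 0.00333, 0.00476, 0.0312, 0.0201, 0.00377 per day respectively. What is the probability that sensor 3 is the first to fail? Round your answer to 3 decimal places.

0.494

The time to first failure is exponential with rate Σλ = 0.00333 + 0.00476 + 0.0312 + 0.0201 + 0.00377 = 0.06316.
P(sensor 3 first) = λ_3/Σλ = 0.0312/0.06316 ≈ 0.494.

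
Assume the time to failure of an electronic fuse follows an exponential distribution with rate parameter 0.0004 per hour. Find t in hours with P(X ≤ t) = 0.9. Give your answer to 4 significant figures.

5756

Set 1 − e^(−λt) = 0.9, so t = −ln(0.1)/λ = 2.3026/0.0004 ≈ 5756.46 hours.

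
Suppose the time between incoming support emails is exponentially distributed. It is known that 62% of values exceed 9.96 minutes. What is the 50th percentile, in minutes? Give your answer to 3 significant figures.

e^(−λ·9.96) = 0.62 ⇒ λ = −ln(0.62)/9.96 = 0.0479956.
50th percentile: 1 − e^(−λt) = 0.5, t = −ln(0.5)/λ = 14.4419 minutes.

14.4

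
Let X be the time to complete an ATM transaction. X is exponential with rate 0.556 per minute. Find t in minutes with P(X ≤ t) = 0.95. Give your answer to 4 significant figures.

5.388

Set 1 − e^(−λt) = 0.95, so t = −ln(0.05)/λ = 2.9957/0.556 ≈ 5.38801 minutes.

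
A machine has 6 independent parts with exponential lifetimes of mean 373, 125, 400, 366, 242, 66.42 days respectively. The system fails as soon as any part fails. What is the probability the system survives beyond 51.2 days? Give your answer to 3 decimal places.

0.166

The first failure time is exponential with rate Σλ_i = 1/373 + 1/125 + 1/400 + 1/366 + 1/242 + 1/66.42 = 0.0351011 per day.
P(min > 51.2) = e^(−0.0351011·51.2) = e^(−1.7972) ≈ 0.166.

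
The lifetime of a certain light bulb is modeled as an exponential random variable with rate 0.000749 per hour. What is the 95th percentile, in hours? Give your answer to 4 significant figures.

4000

Set 1 − e^(−λt) = 0.95, so t = −ln(0.05)/λ = 2.9957/0.000749 ≈ 3999.64 hours.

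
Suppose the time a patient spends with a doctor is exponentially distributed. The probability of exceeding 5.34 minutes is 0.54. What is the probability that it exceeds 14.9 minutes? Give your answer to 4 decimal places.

0.1792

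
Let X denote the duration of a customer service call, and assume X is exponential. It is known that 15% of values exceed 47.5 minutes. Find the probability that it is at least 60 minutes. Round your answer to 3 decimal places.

0.091

e^(−λ·47.5) = 0.15 ⇒ λ = −ln(0.15)/47.5 = 0.0399394.
P(X > 60) = e^(−0.0399394·60) = e^(−2.3964) ≈ 0.091.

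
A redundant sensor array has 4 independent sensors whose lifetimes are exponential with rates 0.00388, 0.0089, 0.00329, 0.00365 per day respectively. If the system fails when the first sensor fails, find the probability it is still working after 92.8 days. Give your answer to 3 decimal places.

The time to first failure is exponential with rate Σλ = 0.00388 + 0.0089 + 0.00329 + 0.00365 = 0.01972.
P(min > 92.8) = e^(−0.01972·92.8) = e^(−1.83) ≈ 0.160.

0.160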